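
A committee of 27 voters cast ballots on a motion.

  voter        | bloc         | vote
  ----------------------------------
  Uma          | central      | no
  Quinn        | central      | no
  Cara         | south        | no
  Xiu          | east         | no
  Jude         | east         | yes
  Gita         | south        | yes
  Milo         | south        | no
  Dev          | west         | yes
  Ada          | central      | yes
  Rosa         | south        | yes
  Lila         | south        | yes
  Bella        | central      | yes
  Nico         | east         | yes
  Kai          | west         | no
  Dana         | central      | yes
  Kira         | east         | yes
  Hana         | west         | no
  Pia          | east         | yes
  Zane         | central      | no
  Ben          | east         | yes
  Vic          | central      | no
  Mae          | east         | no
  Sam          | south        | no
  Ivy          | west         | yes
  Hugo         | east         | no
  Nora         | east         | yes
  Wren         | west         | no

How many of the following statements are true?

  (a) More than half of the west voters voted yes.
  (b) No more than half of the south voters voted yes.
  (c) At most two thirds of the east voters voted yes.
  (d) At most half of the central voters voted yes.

3

(a) west: |A| = 5, |A ∩ B| = 2; needs |A ∩ B| > |A ∖ B| — false.
(b) south: |A| = 6, |A ∩ B| = 3; needs |A ∩ B| ≤ |A ∖ B| — true.
(c) east: |A| = 9, |A ∩ B| = 6; needs |A ∩ B| / |A| ≤ 2/3 — true.
(d) central: |A| = 7, |A ∩ B| = 3; needs |A ∩ B| ≤ |A ∖ B| — true.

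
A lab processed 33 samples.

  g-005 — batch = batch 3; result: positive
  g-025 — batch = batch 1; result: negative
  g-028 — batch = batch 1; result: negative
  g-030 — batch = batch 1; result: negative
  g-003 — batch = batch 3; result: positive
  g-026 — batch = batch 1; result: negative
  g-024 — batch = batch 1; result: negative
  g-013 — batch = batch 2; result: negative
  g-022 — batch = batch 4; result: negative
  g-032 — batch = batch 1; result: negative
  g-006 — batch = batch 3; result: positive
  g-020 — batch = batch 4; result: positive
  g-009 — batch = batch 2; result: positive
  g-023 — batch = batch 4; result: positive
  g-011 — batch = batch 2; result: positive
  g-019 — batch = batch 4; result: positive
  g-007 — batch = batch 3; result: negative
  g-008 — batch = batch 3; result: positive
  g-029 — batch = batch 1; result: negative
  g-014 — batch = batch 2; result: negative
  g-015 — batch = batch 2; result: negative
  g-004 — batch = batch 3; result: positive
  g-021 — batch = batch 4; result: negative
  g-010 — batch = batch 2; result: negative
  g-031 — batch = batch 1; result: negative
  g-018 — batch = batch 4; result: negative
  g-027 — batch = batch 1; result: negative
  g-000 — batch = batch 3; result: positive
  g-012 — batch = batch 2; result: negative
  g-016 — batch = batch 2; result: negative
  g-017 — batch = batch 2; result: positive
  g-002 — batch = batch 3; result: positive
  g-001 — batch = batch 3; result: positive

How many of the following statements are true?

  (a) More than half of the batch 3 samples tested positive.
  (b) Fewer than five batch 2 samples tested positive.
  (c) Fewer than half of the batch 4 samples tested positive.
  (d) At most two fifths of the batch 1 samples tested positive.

3

(a) batch 3: |A| = 9, |A ∩ B| = 8; needs |A ∩ B| > |A ∖ B| — true.
(b) batch 2: |A| = 9, |A ∩ B| = 3; needs |A ∩ B| < 5 — true.
(c) batch 4: |A| = 6, |A ∩ B| = 3; needs |A ∩ B| < |A ∖ B| — false.
(d) batch 1: |A| = 9, |A ∩ B| = 0; needs |A ∩ B| / |A| ≤ 2/5 — true.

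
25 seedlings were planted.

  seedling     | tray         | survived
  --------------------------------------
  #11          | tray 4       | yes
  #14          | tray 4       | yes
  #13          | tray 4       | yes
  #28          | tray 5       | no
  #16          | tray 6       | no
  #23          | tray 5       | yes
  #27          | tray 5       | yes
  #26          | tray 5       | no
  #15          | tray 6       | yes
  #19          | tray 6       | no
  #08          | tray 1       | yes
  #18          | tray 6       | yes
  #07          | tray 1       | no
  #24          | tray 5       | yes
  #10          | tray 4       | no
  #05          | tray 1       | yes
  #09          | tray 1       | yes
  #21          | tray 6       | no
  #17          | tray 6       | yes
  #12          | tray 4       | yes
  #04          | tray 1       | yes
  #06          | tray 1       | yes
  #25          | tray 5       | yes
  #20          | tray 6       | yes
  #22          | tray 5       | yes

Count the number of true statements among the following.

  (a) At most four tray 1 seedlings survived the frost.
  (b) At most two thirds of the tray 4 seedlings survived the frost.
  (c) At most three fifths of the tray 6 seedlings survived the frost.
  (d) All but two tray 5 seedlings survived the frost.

(a) tray 1: |A| = 6, |A ∩ B| = 5; needs |A ∩ B| ≤ 4 — false.
(b) tray 4: |A| = 5, |A ∩ B| = 4; needs |A ∩ B| / |A| ≤ 2/3 — false.
(c) tray 6: |A| = 7, |A ∩ B| = 4; needs |A ∩ B| / |A| ≤ 3/5 — true.
(d) tray 5: |A| = 7, |A ∩ B| = 5; needs |A ∖ B| = 2 — true.

2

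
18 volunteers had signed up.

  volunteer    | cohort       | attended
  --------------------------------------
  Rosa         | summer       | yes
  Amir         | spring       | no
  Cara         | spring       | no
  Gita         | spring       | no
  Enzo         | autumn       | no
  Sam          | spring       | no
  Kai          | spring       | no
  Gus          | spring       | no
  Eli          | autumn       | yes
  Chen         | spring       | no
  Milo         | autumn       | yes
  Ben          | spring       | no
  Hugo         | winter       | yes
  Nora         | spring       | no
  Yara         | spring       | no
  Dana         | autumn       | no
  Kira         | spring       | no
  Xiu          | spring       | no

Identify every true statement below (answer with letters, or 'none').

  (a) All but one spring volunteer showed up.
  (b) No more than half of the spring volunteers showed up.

|A| = 12, |A ∩ B| = 0, |A ∖ B| = 12.
(a) |A ∖ B| = 1: fails.
(b) |A ∩ B| ≤ |A ∖ B|: holds.

(b)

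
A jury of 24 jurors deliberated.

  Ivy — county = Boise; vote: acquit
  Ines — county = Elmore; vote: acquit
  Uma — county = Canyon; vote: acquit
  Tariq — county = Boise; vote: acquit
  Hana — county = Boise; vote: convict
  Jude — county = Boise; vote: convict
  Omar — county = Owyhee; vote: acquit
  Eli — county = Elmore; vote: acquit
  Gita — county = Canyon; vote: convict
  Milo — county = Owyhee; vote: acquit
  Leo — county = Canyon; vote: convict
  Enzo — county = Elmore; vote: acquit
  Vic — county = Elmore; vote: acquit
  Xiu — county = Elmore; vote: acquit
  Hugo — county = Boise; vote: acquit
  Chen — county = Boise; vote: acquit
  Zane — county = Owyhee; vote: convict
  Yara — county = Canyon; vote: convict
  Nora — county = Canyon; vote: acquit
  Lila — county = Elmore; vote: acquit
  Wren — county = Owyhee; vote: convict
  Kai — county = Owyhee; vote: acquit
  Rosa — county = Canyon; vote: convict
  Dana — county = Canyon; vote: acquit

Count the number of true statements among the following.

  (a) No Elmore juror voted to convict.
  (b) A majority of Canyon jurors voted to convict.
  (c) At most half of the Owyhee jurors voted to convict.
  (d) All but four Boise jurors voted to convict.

4

(a) Elmore: |A| = 6, |A ∩ B| = 0; needs A ∩ B = ∅ (|A ∩ B| = 0) — true.
(b) Canyon: |A| = 7, |A ∩ B| = 4; needs |A ∩ B| > |A ∖ B| — true.
(c) Owyhee: |A| = 5, |A ∩ B| = 2; needs |A ∩ B| ≤ |A ∖ B| — true.
(d) Boise: |A| = 6, |A ∩ B| = 2; needs |A ∖ B| = 4 — true.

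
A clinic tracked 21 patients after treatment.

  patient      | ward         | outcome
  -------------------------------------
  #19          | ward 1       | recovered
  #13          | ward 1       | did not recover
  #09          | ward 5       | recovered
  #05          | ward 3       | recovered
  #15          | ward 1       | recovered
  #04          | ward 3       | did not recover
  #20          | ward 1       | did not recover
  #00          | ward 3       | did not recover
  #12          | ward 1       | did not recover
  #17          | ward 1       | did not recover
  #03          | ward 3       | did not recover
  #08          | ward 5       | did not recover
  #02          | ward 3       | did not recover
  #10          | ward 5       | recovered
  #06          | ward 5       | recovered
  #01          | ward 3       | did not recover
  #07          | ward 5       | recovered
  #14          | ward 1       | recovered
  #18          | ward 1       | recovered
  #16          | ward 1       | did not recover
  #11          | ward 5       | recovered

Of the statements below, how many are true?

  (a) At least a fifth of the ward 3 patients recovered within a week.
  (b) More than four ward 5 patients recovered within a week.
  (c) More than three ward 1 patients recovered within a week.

2

(a) ward 3: |A| = 6, |A ∩ B| = 1; needs |A ∩ B| / |A| ≥ 1/5 — false.
(b) ward 5: |A| = 6, |A ∩ B| = 5; needs |A ∩ B| > 4 — true.
(c) ward 1: |A| = 9, |A ∩ B| = 4; needs |A ∩ B| > 3 — true.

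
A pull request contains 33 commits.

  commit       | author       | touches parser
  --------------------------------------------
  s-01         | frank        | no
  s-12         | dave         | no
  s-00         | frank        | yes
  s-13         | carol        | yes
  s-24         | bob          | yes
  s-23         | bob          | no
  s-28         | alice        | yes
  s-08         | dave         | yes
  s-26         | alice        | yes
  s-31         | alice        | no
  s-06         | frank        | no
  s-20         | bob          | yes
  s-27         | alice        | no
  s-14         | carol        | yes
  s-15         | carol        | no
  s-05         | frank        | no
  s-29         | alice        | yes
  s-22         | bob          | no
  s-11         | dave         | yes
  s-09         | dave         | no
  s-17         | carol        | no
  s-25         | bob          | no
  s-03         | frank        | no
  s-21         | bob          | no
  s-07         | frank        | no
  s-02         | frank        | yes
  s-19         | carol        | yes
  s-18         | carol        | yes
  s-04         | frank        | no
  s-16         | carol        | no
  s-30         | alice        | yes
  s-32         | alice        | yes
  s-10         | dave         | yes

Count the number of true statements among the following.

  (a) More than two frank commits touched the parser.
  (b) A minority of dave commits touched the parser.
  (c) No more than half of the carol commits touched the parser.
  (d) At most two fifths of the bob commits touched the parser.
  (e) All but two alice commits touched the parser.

(a) frank: |A| = 8, |A ∩ B| = 2; needs |A ∩ B| > 2 — false.
(b) dave: |A| = 5, |A ∩ B| = 3; needs |A ∩ B| < |A ∖ B| — false.
(c) carol: |A| = 7, |A ∩ B| = 4; needs |A ∩ B| ≤ |A ∖ B| — false.
(d) bob: |A| = 6, |A ∩ B| = 2; needs |A ∩ B| / |A| ≤ 2/5 — true.
(e) alice: |A| = 7, |A ∩ B| = 5; needs |A ∖ B| = 2 — true.

2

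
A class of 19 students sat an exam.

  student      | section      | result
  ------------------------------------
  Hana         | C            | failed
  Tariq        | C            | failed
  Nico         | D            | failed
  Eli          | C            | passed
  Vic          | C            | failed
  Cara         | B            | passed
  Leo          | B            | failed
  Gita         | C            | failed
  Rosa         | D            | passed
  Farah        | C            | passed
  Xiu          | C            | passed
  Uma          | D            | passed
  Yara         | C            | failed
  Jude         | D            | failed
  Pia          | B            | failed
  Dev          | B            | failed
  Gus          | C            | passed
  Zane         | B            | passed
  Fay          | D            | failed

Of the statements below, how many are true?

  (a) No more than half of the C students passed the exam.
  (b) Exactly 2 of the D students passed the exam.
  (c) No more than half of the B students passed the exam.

3

(a) C: |A| = 9, |A ∩ B| = 4; needs |A ∩ B| ≤ |A ∖ B| — true.
(b) D: |A| = 5, |A ∩ B| = 2; needs |A ∩ B| = 2 — true.
(c) B: |A| = 5, |A ∩ B| = 2; needs |A ∩ B| ≤ |A ∖ B| — true.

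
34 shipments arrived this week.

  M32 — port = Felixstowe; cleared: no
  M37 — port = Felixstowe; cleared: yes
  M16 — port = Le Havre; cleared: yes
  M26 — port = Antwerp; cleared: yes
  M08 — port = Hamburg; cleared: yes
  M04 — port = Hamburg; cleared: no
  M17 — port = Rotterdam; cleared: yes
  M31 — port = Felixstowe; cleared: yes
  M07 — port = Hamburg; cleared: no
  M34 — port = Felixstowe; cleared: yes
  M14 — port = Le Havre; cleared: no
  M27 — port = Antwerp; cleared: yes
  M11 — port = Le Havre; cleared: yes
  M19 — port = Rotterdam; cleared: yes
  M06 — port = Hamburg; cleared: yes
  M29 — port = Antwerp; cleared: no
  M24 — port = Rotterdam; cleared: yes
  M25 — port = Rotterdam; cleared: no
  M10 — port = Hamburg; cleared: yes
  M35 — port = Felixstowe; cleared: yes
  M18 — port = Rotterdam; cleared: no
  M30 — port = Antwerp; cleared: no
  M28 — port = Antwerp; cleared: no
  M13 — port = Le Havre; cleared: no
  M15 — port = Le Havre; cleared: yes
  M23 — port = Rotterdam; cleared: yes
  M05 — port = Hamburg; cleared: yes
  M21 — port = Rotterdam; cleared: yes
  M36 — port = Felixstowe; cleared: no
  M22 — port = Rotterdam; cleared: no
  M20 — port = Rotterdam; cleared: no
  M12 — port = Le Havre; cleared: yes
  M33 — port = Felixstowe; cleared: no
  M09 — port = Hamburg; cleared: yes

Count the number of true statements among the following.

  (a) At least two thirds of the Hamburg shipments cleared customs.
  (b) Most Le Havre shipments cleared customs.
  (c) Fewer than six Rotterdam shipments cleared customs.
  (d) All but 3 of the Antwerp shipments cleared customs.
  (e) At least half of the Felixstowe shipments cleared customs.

5

(a) Hamburg: |A| = 7, |A ∩ B| = 5; needs |A ∩ B| / |A| ≥ 2/3 — true.
(b) Le Havre: |A| = 6, |A ∩ B| = 4; needs |A ∩ B| > |A ∖ B| — true.
(c) Rotterdam: |A| = 9, |A ∩ B| = 5; needs |A ∩ B| < 6 — true.
(d) Antwerp: |A| = 5, |A ∩ B| = 2; needs |A ∖ B| = 3 — true.
(e) Felixstowe: |A| = 7, |A ∩ B| = 4; needs |A ∩ B| ≥ |A ∖ B| — true.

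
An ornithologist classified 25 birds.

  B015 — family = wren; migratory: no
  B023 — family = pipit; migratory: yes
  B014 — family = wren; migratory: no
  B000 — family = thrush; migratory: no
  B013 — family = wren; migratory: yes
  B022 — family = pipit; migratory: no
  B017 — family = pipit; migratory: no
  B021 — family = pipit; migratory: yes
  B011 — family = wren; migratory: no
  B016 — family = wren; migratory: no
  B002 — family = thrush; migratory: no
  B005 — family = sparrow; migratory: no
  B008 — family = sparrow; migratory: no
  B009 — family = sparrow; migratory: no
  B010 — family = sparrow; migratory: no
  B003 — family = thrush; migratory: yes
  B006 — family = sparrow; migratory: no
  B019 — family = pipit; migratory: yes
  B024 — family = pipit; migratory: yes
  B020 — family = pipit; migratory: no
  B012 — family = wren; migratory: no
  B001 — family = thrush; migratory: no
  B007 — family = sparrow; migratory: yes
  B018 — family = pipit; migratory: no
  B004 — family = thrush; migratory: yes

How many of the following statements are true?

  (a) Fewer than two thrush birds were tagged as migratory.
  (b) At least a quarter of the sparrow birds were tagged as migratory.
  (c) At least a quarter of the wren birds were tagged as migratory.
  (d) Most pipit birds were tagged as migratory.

(a) thrush: |A| = 5, |A ∩ B| = 2; needs |A ∩ B| < 2 — false.
(b) sparrow: |A| = 6, |A ∩ B| = 1; needs |A ∩ B| / |A| ≥ 1/4 — false.
(c) wren: |A| = 6, |A ∩ B| = 1; needs |A ∩ B| / |A| ≥ 1/4 — false.
(d) pipit: |A| = 8, |A ∩ B| = 4; needs |A ∩ B| > |A ∖ B| — false.

0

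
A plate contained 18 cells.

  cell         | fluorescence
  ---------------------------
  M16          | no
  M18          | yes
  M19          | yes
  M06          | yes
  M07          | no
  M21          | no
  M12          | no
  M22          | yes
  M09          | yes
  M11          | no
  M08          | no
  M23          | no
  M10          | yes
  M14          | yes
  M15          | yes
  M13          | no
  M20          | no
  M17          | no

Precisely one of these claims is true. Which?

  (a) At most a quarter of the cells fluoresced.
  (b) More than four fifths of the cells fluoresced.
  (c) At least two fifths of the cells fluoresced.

|A| = 18, |A ∩ B| = 8, |A ∖ B| = 10.
(a) requires |A ∩ B| / |A| ≤ 1/4: false.
(b) requires |A ∩ B| / |A| > 4/5: false.
(c) requires |A ∩ B| / |A| ≥ 2/5: true.

(c)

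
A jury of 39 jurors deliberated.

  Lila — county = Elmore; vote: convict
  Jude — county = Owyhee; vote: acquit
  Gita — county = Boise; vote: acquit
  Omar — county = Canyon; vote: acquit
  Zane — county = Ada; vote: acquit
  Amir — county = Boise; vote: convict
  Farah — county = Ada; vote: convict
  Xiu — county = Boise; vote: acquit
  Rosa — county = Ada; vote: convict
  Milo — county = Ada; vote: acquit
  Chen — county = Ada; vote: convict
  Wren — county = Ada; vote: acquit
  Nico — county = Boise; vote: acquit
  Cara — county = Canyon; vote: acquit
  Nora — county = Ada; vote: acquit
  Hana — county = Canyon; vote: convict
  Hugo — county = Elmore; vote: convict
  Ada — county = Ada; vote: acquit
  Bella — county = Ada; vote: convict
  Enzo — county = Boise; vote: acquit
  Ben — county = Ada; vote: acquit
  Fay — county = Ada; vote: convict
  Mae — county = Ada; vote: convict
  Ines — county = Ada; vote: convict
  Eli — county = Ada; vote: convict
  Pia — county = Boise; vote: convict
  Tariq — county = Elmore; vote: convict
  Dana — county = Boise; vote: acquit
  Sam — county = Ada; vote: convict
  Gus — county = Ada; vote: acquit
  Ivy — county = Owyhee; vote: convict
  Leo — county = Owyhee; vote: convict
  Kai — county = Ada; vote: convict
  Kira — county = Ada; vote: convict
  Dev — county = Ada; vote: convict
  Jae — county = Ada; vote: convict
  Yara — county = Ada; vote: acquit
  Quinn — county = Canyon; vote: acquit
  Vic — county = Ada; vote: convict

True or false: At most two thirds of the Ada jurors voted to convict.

'At most two thirds of the Ada jurors voted to convict' holds iff |A ∩ B| / |A| ≤ 2/3.
|A| = 22, |A ∩ B| = 14, |A ∖ B| = 8.
|A ∩ B|/|A| = 14/22, so the statement is true.

True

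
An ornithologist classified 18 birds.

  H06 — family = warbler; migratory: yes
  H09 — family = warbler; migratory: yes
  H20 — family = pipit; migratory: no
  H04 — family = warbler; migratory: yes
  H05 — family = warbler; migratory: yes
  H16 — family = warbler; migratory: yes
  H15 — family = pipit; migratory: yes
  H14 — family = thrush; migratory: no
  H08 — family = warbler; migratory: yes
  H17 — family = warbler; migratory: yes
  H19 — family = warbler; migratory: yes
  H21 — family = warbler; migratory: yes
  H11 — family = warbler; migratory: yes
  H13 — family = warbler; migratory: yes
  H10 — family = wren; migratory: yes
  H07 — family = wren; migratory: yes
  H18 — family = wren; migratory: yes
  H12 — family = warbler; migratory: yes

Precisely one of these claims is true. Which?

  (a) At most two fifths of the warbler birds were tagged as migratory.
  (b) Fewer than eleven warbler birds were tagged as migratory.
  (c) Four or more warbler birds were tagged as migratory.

|A| = 12, |A ∩ B| = 12, |A ∖ B| = 0.
(a) requires |A ∩ B| / |A| ≤ 2/5: false.
(b) requires |A ∩ B| < 11: false.
(c) requires |A ∩ B| ≥ 4: true.

(c)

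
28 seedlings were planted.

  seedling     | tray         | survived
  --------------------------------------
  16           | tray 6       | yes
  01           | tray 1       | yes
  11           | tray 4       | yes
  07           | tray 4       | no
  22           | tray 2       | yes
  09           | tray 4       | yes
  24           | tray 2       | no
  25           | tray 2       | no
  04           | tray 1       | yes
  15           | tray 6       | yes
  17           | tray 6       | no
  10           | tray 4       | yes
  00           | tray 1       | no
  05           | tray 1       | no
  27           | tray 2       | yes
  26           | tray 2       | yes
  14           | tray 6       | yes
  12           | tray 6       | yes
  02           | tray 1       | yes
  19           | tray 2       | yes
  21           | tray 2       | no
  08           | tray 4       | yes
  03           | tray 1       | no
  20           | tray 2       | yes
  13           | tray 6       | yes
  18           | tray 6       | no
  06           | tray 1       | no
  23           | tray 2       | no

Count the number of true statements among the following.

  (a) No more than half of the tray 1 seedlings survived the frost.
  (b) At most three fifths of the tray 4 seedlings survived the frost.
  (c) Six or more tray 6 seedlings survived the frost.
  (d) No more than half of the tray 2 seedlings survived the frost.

(a) tray 1: |A| = 7, |A ∩ B| = 3; needs |A ∩ B| ≤ |A ∖ B| — true.
(b) tray 4: |A| = 5, |A ∩ B| = 4; needs |A ∩ B| / |A| ≤ 3/5 — false.
(c) tray 6: |A| = 7, |A ∩ B| = 5; needs |A ∩ B| ≥ 6 — false.
(d) tray 2: |A| = 9, |A ∩ B| = 5; needs |A ∩ B| ≤ |A ∖ B| — false.

1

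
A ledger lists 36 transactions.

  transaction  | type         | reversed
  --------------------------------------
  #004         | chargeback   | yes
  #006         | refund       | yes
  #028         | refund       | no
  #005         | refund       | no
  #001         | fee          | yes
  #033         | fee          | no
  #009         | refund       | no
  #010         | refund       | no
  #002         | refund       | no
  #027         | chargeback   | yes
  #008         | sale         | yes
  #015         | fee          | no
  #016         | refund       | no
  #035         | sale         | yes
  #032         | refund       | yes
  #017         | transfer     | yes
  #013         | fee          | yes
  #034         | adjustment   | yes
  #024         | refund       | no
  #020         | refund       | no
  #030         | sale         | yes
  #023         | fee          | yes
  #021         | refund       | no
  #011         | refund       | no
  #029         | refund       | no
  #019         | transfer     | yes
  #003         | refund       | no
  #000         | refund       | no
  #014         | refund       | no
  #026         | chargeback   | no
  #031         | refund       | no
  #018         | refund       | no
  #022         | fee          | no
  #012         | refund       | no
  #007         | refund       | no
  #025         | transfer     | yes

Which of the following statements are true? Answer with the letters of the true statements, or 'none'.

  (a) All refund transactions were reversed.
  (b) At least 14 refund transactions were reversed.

none

|A| = 20, |A ∩ B| = 2, |A ∖ B| = 18.
(a) A ⊆ B, i.e. every element of A is in B (|A ∖ B| = 0): fails.
(b) |A ∩ B| ≥ 14: fails.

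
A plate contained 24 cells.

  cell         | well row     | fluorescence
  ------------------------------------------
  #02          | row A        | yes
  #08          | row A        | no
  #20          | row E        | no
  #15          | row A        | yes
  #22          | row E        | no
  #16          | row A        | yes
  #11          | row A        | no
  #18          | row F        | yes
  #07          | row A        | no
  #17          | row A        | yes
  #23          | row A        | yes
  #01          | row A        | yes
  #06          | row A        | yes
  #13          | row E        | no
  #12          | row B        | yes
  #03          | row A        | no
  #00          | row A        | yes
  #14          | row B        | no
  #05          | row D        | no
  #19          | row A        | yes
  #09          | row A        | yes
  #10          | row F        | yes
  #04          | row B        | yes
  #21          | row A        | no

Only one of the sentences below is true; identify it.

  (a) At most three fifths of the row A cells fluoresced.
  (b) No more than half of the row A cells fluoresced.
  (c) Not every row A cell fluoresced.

|A| = 15, |A ∩ B| = 10, |A ∖ B| = 5.
(a) requires |A ∩ B| / |A| ≤ 3/5: false.
(b) requires |A ∩ B| ≤ |A ∖ B|: false.
(c) requires A ⊄ B (|A ∖ B| ≥ 1): true.

(c)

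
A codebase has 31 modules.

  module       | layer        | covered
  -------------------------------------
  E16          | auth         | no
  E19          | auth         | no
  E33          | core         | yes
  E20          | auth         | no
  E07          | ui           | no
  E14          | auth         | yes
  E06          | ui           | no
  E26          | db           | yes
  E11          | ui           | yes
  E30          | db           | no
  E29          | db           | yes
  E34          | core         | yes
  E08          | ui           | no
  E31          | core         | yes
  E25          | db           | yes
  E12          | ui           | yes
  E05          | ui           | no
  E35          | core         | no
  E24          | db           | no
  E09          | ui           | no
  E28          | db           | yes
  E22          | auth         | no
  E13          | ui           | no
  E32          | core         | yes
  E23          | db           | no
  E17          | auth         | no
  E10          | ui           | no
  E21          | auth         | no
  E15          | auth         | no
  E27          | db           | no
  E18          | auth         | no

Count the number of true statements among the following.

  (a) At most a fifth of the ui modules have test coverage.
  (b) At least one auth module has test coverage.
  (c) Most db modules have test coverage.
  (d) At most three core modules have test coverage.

1

(a) ui: |A| = 9, |A ∩ B| = 2; needs |A ∩ B| / |A| ≤ 1/5 — false.
(b) auth: |A| = 9, |A ∩ B| = 1; needs A ∩ B ≠ ∅ (|A ∩ B| ≥ 1) — true.
(c) db: |A| = 8, |A ∩ B| = 4; needs |A ∩ B| > |A ∖ B| — false.
(d) core: |A| = 5, |A ∩ B| = 4; needs |A ∩ B| ≤ 3 — false.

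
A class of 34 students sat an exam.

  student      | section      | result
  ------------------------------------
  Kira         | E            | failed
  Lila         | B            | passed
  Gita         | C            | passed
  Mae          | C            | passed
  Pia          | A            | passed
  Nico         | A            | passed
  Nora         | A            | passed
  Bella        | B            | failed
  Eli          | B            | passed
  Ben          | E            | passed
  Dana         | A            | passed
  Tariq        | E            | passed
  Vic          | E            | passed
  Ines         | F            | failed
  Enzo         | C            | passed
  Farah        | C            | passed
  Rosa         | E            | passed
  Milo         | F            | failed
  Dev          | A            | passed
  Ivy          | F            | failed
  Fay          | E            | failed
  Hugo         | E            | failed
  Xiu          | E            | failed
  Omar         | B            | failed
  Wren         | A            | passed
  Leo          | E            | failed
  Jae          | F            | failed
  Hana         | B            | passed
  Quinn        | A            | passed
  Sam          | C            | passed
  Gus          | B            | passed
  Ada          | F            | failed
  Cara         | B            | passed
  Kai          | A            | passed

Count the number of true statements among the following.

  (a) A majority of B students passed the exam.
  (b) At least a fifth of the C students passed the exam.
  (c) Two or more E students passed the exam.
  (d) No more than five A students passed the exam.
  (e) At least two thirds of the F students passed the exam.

3

(a) B: |A| = 7, |A ∩ B| = 5; needs |A ∩ B| > |A ∖ B| — true.
(b) C: |A| = 5, |A ∩ B| = 5; needs |A ∩ B| / |A| ≥ 1/5 — true.
(c) E: |A| = 9, |A ∩ B| = 4; needs |A ∩ B| ≥ 2 — true.
(d) A: |A| = 8, |A ∩ B| = 8; needs |A ∩ B| ≤ 5 — false.
(e) F: |A| = 5, |A ∩ B| = 0; needs |A ∩ B| / |A| ≥ 2/3 — false.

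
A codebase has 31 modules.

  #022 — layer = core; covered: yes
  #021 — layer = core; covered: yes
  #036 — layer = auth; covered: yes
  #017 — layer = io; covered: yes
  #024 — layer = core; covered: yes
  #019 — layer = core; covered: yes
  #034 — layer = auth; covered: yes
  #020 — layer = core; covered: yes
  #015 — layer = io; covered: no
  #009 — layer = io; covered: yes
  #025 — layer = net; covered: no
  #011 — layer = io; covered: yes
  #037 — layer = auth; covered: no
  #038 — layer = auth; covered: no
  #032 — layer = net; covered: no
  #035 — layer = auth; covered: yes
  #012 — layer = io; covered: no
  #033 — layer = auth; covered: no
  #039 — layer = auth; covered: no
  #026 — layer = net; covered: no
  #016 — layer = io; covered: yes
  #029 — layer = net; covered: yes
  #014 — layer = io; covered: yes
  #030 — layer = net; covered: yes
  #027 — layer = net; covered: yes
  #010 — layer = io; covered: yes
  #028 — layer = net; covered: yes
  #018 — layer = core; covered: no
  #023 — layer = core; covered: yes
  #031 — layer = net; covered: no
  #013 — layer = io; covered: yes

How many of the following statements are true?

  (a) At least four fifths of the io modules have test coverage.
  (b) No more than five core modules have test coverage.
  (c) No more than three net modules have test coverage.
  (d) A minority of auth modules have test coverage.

(a) io: |A| = 9, |A ∩ B| = 7; needs |A ∩ B| / |A| ≥ 4/5 — false.
(b) core: |A| = 7, |A ∩ B| = 6; needs |A ∩ B| ≤ 5 — false.
(c) net: |A| = 8, |A ∩ B| = 4; needs |A ∩ B| ≤ 3 — false.
(d) auth: |A| = 7, |A ∩ B| = 3; needs |A ∩ B| < |A ∖ B| — true.

1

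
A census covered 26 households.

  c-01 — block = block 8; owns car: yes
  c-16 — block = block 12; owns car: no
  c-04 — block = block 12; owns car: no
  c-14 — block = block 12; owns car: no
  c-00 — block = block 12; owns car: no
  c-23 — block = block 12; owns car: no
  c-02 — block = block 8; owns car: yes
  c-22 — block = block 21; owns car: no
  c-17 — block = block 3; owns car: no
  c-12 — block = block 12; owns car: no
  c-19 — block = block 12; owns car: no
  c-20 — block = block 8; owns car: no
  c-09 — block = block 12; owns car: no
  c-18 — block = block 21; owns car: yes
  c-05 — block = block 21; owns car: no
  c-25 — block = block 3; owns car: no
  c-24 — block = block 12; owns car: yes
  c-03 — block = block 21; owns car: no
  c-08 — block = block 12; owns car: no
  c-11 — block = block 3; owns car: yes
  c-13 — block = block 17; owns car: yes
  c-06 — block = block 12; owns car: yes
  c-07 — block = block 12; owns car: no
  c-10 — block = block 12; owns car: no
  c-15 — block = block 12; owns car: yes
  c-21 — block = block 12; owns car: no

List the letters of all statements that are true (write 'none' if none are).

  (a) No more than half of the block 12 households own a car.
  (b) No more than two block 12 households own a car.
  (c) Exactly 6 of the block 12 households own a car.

|A| = 15, |A ∩ B| = 3, |A ∖ B| = 12.
(a) |A ∩ B| ≤ |A ∖ B|: holds.
(b) |A ∩ B| ≤ 2: fails.
(c) |A ∩ B| = 6: fails.

(a)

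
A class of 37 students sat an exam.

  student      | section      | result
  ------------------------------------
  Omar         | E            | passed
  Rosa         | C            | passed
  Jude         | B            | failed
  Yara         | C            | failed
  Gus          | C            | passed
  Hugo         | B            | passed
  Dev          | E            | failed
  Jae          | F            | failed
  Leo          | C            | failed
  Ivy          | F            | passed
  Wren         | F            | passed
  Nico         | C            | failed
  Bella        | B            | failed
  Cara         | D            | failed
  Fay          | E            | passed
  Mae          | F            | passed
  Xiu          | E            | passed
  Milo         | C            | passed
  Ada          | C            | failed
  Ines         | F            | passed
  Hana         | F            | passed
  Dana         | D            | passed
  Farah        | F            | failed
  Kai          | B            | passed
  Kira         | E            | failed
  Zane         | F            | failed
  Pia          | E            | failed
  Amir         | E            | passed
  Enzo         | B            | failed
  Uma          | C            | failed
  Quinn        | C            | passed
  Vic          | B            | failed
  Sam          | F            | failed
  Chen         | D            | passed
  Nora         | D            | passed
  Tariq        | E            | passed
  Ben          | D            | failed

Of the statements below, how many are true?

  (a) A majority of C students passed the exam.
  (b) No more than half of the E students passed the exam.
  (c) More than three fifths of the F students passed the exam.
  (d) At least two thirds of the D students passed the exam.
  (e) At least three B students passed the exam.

0

(a) C: |A| = 9, |A ∩ B| = 4; needs |A ∩ B| > |A ∖ B| — false.
(b) E: |A| = 8, |A ∩ B| = 5; needs |A ∩ B| ≤ |A ∖ B| — false.
(c) F: |A| = 9, |A ∩ B| = 5; needs |A ∩ B| / |A| > 3/5 — false.
(d) D: |A| = 5, |A ∩ B| = 3; needs |A ∩ B| / |A| ≥ 2/3 — false.
(e) B: |A| = 6, |A ∩ B| = 2; needs |A ∩ B| ≥ 3 — false.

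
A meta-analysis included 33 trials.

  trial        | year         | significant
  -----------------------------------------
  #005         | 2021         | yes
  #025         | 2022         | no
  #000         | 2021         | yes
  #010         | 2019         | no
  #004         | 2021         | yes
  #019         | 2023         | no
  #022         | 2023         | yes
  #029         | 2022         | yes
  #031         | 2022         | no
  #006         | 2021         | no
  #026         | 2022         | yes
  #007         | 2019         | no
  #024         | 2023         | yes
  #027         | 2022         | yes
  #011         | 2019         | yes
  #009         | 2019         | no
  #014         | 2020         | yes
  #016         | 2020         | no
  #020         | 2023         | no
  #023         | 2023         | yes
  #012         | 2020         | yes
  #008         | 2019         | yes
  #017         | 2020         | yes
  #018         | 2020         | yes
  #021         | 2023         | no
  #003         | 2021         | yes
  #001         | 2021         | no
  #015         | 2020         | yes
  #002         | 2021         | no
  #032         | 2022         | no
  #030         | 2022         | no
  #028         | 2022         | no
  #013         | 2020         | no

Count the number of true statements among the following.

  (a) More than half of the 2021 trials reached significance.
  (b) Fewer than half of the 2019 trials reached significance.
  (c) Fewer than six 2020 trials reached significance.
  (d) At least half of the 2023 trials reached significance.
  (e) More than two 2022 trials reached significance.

(a) 2021: |A| = 7, |A ∩ B| = 4; needs |A ∩ B| > |A ∖ B| — true.
(b) 2019: |A| = 5, |A ∩ B| = 2; needs |A ∩ B| < |A ∖ B| — true.
(c) 2020: |A| = 7, |A ∩ B| = 5; needs |A ∩ B| < 6 — true.
(d) 2023: |A| = 6, |A ∩ B| = 3; needs |A ∩ B| ≥ |A ∖ B| — true.
(e) 2022: |A| = 8, |A ∩ B| = 3; needs |A ∩ B| > 2 — true.

5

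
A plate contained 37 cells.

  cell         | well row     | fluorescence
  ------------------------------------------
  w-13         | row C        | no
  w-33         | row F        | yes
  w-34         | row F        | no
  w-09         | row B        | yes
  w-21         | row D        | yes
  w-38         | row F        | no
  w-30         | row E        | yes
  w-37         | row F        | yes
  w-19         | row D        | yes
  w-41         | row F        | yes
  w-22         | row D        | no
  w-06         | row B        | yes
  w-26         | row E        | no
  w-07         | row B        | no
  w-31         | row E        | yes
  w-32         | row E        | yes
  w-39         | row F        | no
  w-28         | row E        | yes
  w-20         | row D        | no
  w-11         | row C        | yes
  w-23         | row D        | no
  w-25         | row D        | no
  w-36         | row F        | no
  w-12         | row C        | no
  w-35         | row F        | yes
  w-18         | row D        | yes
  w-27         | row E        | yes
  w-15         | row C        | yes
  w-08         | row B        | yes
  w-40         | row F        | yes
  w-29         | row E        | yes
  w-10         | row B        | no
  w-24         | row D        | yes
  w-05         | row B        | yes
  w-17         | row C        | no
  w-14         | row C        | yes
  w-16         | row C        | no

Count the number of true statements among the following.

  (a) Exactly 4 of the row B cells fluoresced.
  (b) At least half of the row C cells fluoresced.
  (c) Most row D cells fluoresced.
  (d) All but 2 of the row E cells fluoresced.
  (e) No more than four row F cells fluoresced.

1

(a) row B: |A| = 6, |A ∩ B| = 4; needs |A ∩ B| = 4 — true.
(b) row C: |A| = 7, |A ∩ B| = 3; needs |A ∩ B| ≥ |A ∖ B| — false.
(c) row D: |A| = 8, |A ∩ B| = 4; needs |A ∩ B| > |A ∖ B| — false.
(d) row E: |A| = 7, |A ∩ B| = 6; needs |A ∖ B| = 2 — false.
(e) row F: |A| = 9, |A ∩ B| = 5; needs |A ∩ B| ≤ 4 — false.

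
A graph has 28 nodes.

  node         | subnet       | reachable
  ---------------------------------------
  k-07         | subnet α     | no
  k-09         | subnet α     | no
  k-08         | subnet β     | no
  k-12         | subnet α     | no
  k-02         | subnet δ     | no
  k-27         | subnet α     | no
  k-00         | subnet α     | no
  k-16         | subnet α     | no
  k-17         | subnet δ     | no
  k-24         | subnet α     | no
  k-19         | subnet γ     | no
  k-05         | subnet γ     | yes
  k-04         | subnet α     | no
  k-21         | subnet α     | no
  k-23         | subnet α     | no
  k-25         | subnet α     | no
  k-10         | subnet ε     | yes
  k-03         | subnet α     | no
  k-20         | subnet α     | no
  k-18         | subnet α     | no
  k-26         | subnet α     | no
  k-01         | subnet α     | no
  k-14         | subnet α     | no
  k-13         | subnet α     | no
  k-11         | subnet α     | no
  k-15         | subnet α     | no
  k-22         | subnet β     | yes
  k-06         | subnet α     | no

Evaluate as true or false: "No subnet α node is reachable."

The determiner here denotes the relation: A ∩ B = ∅ (|A ∩ B| = 0).
|A| = 21, |A ∩ B| = 0, |A ∖ B| = 21.
So the statement is true.

True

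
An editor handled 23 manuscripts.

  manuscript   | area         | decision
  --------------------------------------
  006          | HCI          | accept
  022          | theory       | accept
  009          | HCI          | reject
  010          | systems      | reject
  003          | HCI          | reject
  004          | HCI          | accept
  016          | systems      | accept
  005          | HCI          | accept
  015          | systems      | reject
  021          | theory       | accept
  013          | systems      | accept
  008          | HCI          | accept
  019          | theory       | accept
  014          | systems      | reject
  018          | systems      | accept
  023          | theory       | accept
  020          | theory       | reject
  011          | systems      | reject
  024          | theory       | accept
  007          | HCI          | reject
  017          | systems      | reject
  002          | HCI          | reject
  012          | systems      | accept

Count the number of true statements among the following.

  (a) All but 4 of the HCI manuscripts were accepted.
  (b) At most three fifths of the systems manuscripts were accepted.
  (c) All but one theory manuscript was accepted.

3

(a) HCI: |A| = 8, |A ∩ B| = 4; needs |A ∖ B| = 4 — true.
(b) systems: |A| = 9, |A ∩ B| = 4; needs |A ∩ B| / |A| ≤ 3/5 — true.
(c) theory: |A| = 6, |A ∩ B| = 5; needs |A ∖ B| = 1 — true.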